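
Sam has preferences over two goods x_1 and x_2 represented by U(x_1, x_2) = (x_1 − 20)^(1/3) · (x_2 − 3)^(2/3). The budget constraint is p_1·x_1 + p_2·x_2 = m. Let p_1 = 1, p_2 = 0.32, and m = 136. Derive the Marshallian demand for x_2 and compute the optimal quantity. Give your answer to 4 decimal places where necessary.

x_2* = 242.6667

Discretionary income = 136 − 20·1 − 3·0.32 = 115.04; x_2* = 3 + 2/3·115.04/0.32 = 242.6667.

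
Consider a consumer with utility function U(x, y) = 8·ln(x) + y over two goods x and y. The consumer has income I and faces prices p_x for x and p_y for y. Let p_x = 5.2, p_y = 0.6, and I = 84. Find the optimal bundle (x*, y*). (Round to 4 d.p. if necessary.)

Set MRS = p_x/p_y: (8/x)/1 = p_x/p_y.
So x*(p_x,p_y) = 8·p_y/p_x, independent of income; and y* = (I − 8·p_y)/p_y.
At the given prices: x* = 8·0.6/5.2 = 0.9231, and y* = 132.

x* = 0.9231, y* = 132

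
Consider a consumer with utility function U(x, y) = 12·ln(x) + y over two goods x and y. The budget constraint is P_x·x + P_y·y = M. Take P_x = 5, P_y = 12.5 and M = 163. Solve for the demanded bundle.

x* = 30, y* = 1.04

Set MRS = P_x/P_y: (12/x)/1 = P_x/P_y.
So x*(P_x,P_y) = 12·P_y/P_x, independent of income; and y* = (M − 12·P_y)/P_y.
At the given prices: x* = 12·12.5/5 = 30, and y* = 1.04.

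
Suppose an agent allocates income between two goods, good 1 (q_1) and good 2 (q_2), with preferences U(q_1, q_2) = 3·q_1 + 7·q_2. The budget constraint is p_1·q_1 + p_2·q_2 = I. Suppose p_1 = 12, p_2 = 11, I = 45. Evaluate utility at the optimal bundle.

Linear utility — the consumer picks whichever good has higher MU/price: 3/12 = 0.25 vs 7/11 = 0.6364.
q_2 gives more utility per dollar, so spend all income on q_2: q_2* = I/p_2, q_1* = 0.
Numerically: q_1* = 0, q_2* = 4.0909.
Utility at the optimum: U(0, 4.0909) = 28.6364.

V = 28.6364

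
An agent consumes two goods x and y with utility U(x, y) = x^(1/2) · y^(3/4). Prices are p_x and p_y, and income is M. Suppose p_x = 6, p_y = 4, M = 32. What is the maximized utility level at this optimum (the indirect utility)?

V = 4.7365

Tangency: MRS = (2/3)·y/x = p_x/p_y.
So 0.5·p_y·y = 0.75·p_x·x; combined with the budget, a share 0.4 of income goes to x.
Demand: x*(p_x,p_y,M) = 0.4·M/p_x and y* = 0.6·M/p_y.
At p_x=6, p_y=4, M=32: x* = 0.4·32/6 = 2.1333, y* = 4.8.
Utility at the optimum: U(2.1333, 4.8) = 4.7365.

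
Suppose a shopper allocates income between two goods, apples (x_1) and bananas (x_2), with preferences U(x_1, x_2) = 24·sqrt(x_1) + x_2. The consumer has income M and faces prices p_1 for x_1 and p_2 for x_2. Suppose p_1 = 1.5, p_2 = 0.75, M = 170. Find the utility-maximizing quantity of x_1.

Plugging in: x_1* = (12·0.75/1.5)² = 36.

x_1* = 36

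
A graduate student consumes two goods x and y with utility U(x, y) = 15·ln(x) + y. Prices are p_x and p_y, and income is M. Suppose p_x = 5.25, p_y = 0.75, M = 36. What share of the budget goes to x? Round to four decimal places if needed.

Set MRS = p_x/p_y: (15/x)/1 = p_x/p_y.
So x*(p_x,p_y) = 15·p_y/p_x, independent of income; and y* = (M − 15·p_y)/p_y.
At the given prices: x* = 15·0.75/5.25 = 2.1429, and y* = 33.
Expenditure on x: 5.25·2.1429 = 11.25; share = 0.3125.

share on x = 0.3125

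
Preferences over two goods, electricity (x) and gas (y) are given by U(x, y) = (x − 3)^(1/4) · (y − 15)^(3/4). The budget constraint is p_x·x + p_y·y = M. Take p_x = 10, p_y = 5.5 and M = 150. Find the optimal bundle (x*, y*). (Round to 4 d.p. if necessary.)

This is Cobb-Douglas in (x−3, y−15): tangency gives 0.25·p_y·(y−15) = 0.75·p_x·(x−3).
Substituting into the budget: x* = 3 + 0.25·(M − 3·p_x − 15·p_y)/p_x, and y* = 15 + 0.75·(…)/p_y.
Discretionary income = 150 − 3·10 − 15·5.5 = 37.5; x* = 3 + 0.25·37.5/10 = 3.9375; y* = 15 + 0.75·37.5/5.5 = 20.1136.

x* = 3.9375, y* = 20.1136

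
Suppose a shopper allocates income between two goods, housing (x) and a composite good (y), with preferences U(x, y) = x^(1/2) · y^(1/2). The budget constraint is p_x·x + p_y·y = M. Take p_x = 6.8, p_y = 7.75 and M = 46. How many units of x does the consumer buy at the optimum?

x* = 3.3824

Tangency: MRS = y/x = p_x/p_y.
So 0.5·p_y·y = 0.5·p_x·x; combined with the budget, a share 0.5 of income goes to x.
Demand: x*(p_x,p_y,M) = 0.5·M/p_x and y* = 0.5·M/p_y.
At p_x=6.8, p_y=7.75, M=46: x* = 0.5·46/6.8 = 3.3824.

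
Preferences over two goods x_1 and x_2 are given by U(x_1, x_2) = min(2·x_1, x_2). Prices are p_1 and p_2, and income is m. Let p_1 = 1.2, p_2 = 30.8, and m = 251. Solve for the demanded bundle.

x_1* = 3.9968, x_2* = 7.9936

Leontief preferences: the optimum is at the kink where x_1/1 = x_2/2, i.e. x_2 = 2·x_1.
Budget: p_1·x_1 + p_2·2·x_1 = m, so (p_1 + 2·p_2)·x_1 = m.
Demand: x_1*(p_1,p_2,m) = m/(p_1 + 2·p_2), x_2* = 2·m/(p_1 + 2·p_2).
Here 1.2 + 2·30.8 = 62.8, giving x_1* = 3.9968 and x_2* = 7.9936.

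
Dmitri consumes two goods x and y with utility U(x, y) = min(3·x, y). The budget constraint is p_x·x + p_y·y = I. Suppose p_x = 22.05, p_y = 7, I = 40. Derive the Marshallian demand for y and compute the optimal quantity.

Leontief preferences: the optimum is at the kink where x/1 = y/3, i.e. y = 3·x.
Budget: p_x·x + p_y·3·x = I, so (p_x + 3·p_y)·x = I.
Demand: x*(p_x,p_y,I) = I/(p_x + 3·p_y), y* = 3·I/(p_x + 3·p_y).
Here 22.05 + 3·7 = 43.05, giving y* = 2.7875.

y* = 2.7875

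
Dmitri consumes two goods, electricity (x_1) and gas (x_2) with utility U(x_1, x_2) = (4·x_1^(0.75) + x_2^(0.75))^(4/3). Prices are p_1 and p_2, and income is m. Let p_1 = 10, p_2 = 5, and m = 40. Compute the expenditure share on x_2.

From the CES first-order condition, 4·(x_2/x_1)^(0.25) = p_1/p_2.
Solve for the ratio: x_2/x_1 = [(1/4)·p_1/p_2]^(4).
With the ratio pinned down, the budget gives x_1* = m/(p_1 + p_2·(x_2/x_1)) and x_2* = (x_2/x_1)·x_1*.
Numerically x_2/x_1 = 0.0625, so x_1* = 40/(10 + 5·0.0625) = 3.8788 and x_2* = 0.0625·3.8788 = 0.2424.
Expenditure on x_2: 5·0.2424 = 1.2121; share = 0.0303.

share on x_2 = 0.0303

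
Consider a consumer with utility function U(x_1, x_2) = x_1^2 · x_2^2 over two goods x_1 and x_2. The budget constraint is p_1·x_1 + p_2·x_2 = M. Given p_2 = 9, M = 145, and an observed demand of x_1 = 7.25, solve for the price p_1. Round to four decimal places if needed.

p_1 = 10

MU_x_1/MU_x_2 = (2·x_2)/(2·x_1); tangency sets this equal to p_1/p_2.
Rearranging, p_2·x_2 = p_1·x_1. Substituting into the budget gives p_1·x_1·(1 + 1) = M.
Demand: x_1*(p_1,p_2,M) = 0.5·M/p_1 and x_2* = 0.5·M/p_2.
Set x_1* = 7.25 in the demand function and solve for p_1: p_1 = 10.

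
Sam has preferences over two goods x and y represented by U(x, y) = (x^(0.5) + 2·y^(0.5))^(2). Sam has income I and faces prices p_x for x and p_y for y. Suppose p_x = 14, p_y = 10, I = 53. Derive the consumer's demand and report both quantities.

MRS = MU_x/MU_y = (1/2)·(y/x)^(0.5). Set equal to p_x/p_y.
Hence y/x = (2·p_x/p_y)^(1/(0.5)), i.e. raised to the 2 power.
With the ratio pinned down, the budget gives x* = I/(p_x + p_y·(y/x)) and y* = (y/x)·x*.
Numerically y/x = 7.84, so x* = 53/(14 + 10·7.84) = 0.5736 and y* = 7.84·0.5736 = 4.497.

x* = 0.5736, y* = 4.497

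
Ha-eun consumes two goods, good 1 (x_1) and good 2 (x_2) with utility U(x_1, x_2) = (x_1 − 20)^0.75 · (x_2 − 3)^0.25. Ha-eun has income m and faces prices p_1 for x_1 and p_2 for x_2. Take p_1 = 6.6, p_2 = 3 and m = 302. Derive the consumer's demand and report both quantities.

After buying the subsistence bundle (20, 3), a share 0.75 of the remaining income goes to x_1: x_1* = 20 + 0.75·(m − 20p_1 − 3p_2)/p_1.
Discretionary income = 302 − 20·6.6 − 3·3 = 161; x_1* = 20 + 0.75·161/6.6 = 38.2955; x_2* = 3 + 0.25·161/3 = 16.4167.

x_1* = 38.2955, x_2* = 16.4167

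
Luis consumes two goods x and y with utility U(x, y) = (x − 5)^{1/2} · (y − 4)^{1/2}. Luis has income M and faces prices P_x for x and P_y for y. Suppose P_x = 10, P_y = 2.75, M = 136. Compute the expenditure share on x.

MRS = (y−4)/(x−5). Tangency with P_x/P_y gives y−4 = (P_x/P_y)·(x−5).
After buying the subsistence bundle (5, 4), a share 0.5 of the remaining income goes to x: x* = 5 + 0.5·(M − 5P_x − 4P_y)/P_x.
Discretionary income = 136 − 5·10 − 4·2.75 = 75; x* = 5 + 0.5·75/10 = 8.75; y* = 4 + 0.5·75/2.75 = 17.6364.
Expenditure on x: 10·8.75 = 87.5; share = 0.6434.

share on x = 0.6434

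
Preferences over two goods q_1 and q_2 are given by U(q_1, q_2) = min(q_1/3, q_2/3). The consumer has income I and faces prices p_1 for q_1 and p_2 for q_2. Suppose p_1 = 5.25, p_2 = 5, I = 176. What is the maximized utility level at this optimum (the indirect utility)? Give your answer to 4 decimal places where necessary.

Leontief preferences: the optimum is at the kink where q_1/3 = q_2/3, i.e. q_2 = q_1.
Budget: p_1·q_1 + p_2·q_1 = I, so (3·p_1 + 3·p_2)·q_1 = 3·I.
Demand: q_1*(p_1,p_2,I) = 3·I/(3·p_1 + 3·p_2), q_2* = 3·I/(3·p_1 + 3·p_2).
Here 3·5.25 + 3·5 = 30.75, giving q_1* = 17.1707 and q_2* = 17.1707.
Utility at the optimum: U(17.1707, 17.1707) = 5.7236.

V = 5.7236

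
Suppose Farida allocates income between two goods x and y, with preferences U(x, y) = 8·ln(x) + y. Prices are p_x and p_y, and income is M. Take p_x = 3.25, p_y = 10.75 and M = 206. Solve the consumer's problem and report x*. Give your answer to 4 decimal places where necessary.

MU_x = 8/x, MU_y = 1. Tangency: 8/x = p_x/p_y.
So x*(p_x,p_y) = 8·p_y/p_x, independent of income; and y* = (M − 8·p_y)/p_y.
At the given prices: x* = 8·10.75/3.25 = 26.4615.

x* = 26.4615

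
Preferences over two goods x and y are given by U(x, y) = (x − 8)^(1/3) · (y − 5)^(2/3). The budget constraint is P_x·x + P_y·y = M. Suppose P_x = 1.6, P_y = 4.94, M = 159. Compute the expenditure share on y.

share on y = 0.6648

MRS = (1/2)·(y−5)/(x−8). Tangency with P_x/P_y gives y−5 = 2·(P_x/P_y)·(x−8).
After buying the subsistence bundle (8, 5), a share 1/3 of the remaining income goes to x: x* = 8 + 1/3·(M − 8P_x − 5P_y)/P_x.
Discretionary income = 159 − 8·1.6 − 5·4.94 = 121.5; x* = 8 + 1/3·121.5/1.6 = 33.3125; y* = 5 + 2/3·121.5/4.94 = 21.3968.
Expenditure on y: 4.94·21.3968 = 105.7; share = 0.6648.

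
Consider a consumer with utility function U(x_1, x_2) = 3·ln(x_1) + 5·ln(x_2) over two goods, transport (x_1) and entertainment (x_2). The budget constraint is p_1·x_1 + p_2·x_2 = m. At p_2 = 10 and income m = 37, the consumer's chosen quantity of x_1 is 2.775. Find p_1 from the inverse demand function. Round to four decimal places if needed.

p_1 = 5

MU_x_1/MU_x_2 = (3·x_2)/(5·x_1); tangency sets this equal to p_1/p_2.
So 3·p_2·x_2 = 5·p_1·x_1; combined with the budget, a share 0.375 of income goes to x_1.
Demand: x_1*(p_1,p_2,m) = 0.375·m/p_1 and x_2* = 0.625·m/p_2.
Set x_1* = 2.775 in the demand function and solve for p_1: p_1 = 5.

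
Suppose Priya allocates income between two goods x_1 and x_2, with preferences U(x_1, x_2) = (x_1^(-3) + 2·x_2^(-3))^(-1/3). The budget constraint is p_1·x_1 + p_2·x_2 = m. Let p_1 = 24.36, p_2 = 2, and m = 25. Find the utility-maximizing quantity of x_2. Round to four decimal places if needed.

x_2* = 1.9283

MRS = MU_x_1/MU_x_2 = (1/2)·(x_2/x_1)^(4). Set equal to p_1/p_2.
Hence x_2/x_1 = (2·p_1/p_2)^(1/(4)), i.e. raised to the 0.25 power.
With the ratio pinned down, the budget gives x_1* = m/(p_1 + p_2·(x_2/x_1)) and x_2* = (x_2/x_1)·x_1*.
Numerically x_2/x_1 = 2.221618, so x_1* = 25/(24.36 + 2·2.221618) = 0.868 and x_2* = 2.221618·0.868 = 1.9283.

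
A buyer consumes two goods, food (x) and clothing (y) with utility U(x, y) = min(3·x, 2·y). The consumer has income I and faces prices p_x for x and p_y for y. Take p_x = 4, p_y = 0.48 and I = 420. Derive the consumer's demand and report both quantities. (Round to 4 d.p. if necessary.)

Leontief preferences: the optimum is at the kink where x/2 = y/3, i.e. y = (3/2)·x.
Budget: p_x·x + p_y·(3/2)·x = I, so (2·p_x + 3·p_y)·x = 2·I.
Demand: x*(p_x,p_y,I) = 2·I/(2·p_x + 3·p_y), y* = 3·I/(2·p_x + 3·p_y).
Here 2·4 + 3·0.48 = 9.44, giving x* = 88.9831 and y* = 133.4746.

x* = 88.9831, y* = 133.4746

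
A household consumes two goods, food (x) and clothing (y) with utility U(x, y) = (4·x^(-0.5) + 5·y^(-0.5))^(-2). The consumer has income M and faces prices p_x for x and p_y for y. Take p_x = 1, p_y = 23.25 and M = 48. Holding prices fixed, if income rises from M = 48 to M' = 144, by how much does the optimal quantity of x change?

Substitute y = (y/x)·x into the budget: x* = M/(p_x + p_y·(y/x)).
Numerically y/x = 0.142449, so x* = 48/(1 + 23.25·0.142449) = 11.1319.
At M' = 144: x* = 33.3957. Change: 33.3957 − 11.1319 = 22.2638.

Δx* = 22.2638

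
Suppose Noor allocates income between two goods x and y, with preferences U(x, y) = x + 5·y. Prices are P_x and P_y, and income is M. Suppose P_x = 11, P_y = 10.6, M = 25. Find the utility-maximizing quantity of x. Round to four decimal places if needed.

Perfect substitutes: compare marginal utility per dollar. 1/P_x vs 5/P_y → 0.0909 vs 0.4717.
y gives more utility per dollar, so spend all income on y: y* = M/P_y, x* = 0.
Numerically: x* = 0, y* = 2.3585.

x* = 0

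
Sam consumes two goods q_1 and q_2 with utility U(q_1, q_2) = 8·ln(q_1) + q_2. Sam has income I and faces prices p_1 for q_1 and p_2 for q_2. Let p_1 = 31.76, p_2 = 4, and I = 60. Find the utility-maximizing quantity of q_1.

So q_1*(p_1,p_2) = 8·p_2/p_1, independent of income; and q_2* = (I − 8·p_2)/p_2.
At the given prices: q_1* = 8·4/31.76 = 1.0076.

q_1* = 1.0076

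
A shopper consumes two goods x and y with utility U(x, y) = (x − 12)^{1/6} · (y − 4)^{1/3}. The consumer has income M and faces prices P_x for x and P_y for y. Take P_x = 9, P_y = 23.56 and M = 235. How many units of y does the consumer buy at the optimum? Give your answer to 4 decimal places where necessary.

y* = 4.927

Discretionary income = 235 − 12·9 − 4·23.56 = 32.76; y* = 4 + 2/3·32.76/23.56 = 4.927.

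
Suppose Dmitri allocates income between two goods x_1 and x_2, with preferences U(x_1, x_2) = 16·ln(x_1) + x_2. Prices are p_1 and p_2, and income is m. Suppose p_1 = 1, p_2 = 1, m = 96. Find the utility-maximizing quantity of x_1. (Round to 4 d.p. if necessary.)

MU_x_1 = 16/x_1, MU_x_2 = 1. Tangency: 16/x_1 = p_1/p_2.
So x_1*(p_1,p_2) = 16·p_2/p_1, independent of income; and x_2* = (m − 16·p_2)/p_2.
At the given prices: x_1* = 16·1/1 = 16.

x_1* = 16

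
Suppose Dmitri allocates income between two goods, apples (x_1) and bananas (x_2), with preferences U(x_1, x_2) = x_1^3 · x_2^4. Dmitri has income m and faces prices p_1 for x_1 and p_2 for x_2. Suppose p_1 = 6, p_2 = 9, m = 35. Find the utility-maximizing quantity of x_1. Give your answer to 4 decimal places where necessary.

x_1* = 2.5

MU_x_1/MU_x_2 = (3·x_2)/(4·x_1); tangency sets this equal to p_1/p_2.
Rearranging, p_2·x_2 = (4/3)·p_1·x_1. Substituting into the budget gives p_1·x_1·(1 + (4/3)) = m.
Demand: x_1*(p_1,p_2,m) = 3/7·m/p_1 and x_2* = 4/7·m/p_2.
At p_1=6, p_2=9, m=35: x_1* = 3/7·35/6 = 2.5.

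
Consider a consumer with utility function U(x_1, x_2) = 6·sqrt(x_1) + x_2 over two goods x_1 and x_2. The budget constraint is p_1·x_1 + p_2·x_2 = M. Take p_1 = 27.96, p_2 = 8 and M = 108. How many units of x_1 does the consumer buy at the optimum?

x_1* = 0.7368

Utility is quasi-linear in x_2; the FOC for x_1 is 3/√x_1 = p_1/p_2.
Thus x_1* = (3·p_2/p_1)² — independent of M — with the rest of income spent on x_2.
Plugging in: x_1* = (3·8/27.96)² = 0.7368.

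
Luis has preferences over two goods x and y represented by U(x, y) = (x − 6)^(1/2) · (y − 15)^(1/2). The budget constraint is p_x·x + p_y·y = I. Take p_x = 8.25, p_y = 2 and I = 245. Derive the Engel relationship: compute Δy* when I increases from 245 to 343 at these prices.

Δy* = 24.5

This is Cobb-Douglas in (x−6, y−15): tangency gives 0.5·p_y·(y−15) = 0.5·p_x·(x−6).
Substituting into the budget: x* = 6 + 0.5·(I − 6·p_x − 15·p_y)/p_x, and y* = 15 + 0.5·(…)/p_y.
Discretionary income = 245 − 6·8.25 − 15·2 = 165.5; y* = 15 + 0.5·165.5/2 = 56.375.
At I' = 343: y* = 80.875. Change: 80.875 − 56.375 = 24.5.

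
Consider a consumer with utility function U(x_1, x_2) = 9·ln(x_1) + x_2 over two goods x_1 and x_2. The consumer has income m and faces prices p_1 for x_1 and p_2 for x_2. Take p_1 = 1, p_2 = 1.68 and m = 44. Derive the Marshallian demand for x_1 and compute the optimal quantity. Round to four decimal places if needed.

Set MRS = p_1/p_2: (9/x_1)/1 = p_1/p_2.
So x_1*(p_1,p_2) = 9·p_2/p_1, independent of income; and x_2* = (m − 9·p_2)/p_2.
At the given prices: x_1* = 9·1.68/1 = 15.12.

x_1* = 15.12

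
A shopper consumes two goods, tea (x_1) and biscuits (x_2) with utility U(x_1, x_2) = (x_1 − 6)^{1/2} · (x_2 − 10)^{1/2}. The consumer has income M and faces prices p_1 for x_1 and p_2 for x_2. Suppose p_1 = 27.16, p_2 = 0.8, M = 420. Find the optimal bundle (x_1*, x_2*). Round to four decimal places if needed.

This is Cobb-Douglas in (x_1−6, x_2−10): tangency gives 0.5·p_2·(x_2−10) = 0.5·p_1·(x_1−6).
After buying the subsistence bundle (6, 10), a share 0.5 of the remaining income goes to x_1: x_1* = 6 + 0.5·(M − 6p_1 − 10p_2)/p_1.
Discretionary income = 420 − 6·27.16 − 10·0.8 = 249.04; x_1* = 6 + 0.5·249.04/27.16 = 10.5847; x_2* = 10 + 0.5·249.04/0.8 = 165.65.

x_1* = 10.5847, x_2* = 165.65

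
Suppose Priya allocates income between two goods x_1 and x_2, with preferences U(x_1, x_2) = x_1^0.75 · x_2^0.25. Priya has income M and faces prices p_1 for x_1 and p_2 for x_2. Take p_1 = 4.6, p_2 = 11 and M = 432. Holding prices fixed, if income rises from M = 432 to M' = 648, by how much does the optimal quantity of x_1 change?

Tangency: MRS = 3·x_2/x_1 = p_1/p_2.
Rearranging, p_2·x_2 = (1/3)·p_1·x_1. Substituting into the budget gives p_1·x_1·(1 + (1/3)) = M.
Demand: x_1*(p_1,p_2,M) = 0.75·M/p_1 and x_2* = 0.25·M/p_2.
At p_1=4.6, p_2=11, M=432: x_1* = 0.75·432/4.6 = 70.4348.
At M' = 648: x_1* = 105.6522. Change: 105.6522 − 70.4348 = 35.2174.

Δx_1* = 35.2174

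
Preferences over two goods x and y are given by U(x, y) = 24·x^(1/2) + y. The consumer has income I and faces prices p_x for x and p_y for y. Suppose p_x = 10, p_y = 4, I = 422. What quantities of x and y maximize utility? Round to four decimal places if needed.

x* = 23.04, y* = 47.9

Set MRS = p_x/p_y: 12·x^(−1/2) = p_x/p_y.
Thus x* = (12·p_y/p_x)² — independent of I — with the rest of income spent on y.
Plugging in: x* = (12·4/10)² = 23.04, y* = 47.9.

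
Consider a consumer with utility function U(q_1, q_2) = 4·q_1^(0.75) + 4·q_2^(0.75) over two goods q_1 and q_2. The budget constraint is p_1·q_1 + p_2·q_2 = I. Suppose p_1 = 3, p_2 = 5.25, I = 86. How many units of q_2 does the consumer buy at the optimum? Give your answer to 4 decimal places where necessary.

MU_q_1 ∝ 4·q_1^(-0.25), MU_q_2 ∝ 4·q_2^(-0.25), so MRS = (q_2/q_1)^(0.25) = p_1/p_2.
Hence q_2/q_1 = (p_1/p_2)^(1/(0.25)), i.e. raised to the 4 power.
Substitute q_2 = (q_2/q_1)·q_1 into the budget: q_1* = I/(p_1 + p_2·(q_2/q_1)).
Numerically q_2/q_1 = 0.106622, so q_1* = 86/(3 + 5.25·0.106622) = 24.1589 and q_2* = 0.106622·24.1589 = 2.5759.

q_2* = 2.5759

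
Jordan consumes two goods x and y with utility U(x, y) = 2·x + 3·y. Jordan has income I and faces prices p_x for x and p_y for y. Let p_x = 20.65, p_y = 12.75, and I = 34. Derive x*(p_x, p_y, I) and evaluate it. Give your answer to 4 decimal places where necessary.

Linear utility — the consumer picks whichever good has higher MU/price: 2/20.65 = 0.0969 vs 3/12.75 = 0.2353.
y gives more utility per dollar, so spend all income on y: y* = I/p_y, x* = 0.
Numerically: x* = 0, y* = 2.6667.

x* = 0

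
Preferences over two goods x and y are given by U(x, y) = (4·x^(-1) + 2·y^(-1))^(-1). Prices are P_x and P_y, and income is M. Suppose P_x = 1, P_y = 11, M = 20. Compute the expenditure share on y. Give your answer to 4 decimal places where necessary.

MRS = MU_x/MU_y = 2·(y/x)^(2). Set equal to P_x/P_y.
Hence y/x = ((1/2)·P_x/P_y)^(1/(2)), i.e. raised to the 0.5 power.
Substitute y = (y/x)·x into the budget: x* = M/(P_x + P_y·(y/x)).
Numerically y/x = 0.213201, so x* = 20/(1 + 11·0.213201) = 5.9787 and y* = 0.213201·5.9787 = 1.2747.
Expenditure on y: 11·1.2747 = 14.0213; share = 0.7011.

share on y = 0.7011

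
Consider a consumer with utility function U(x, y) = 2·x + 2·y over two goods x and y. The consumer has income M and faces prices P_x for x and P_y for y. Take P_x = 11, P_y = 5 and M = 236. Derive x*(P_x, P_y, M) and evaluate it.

Linear utility — the consumer picks whichever good has higher MU/price: 2/11 = 0.1818 vs 2/5 = 0.4.
y gives more utility per dollar, so spend all income on y: y* = M/P_y, x* = 0.
Numerically: x* = 0, y* = 47.2.

x* = 0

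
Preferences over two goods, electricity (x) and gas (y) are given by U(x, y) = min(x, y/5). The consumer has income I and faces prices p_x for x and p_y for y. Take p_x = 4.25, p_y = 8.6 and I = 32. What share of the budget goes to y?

Leontief preferences: the optimum is at the kink where x/1 = y/5, i.e. y = 5·x.
Budget: p_x·x + p_y·5·x = I, so (p_x + 5·p_y)·x = I.
Demand: x*(p_x,p_y,I) = I/(p_x + 5·p_y), y* = 5·I/(p_x + 5·p_y).
Here 4.25 + 5·8.6 = 47.25, giving x* = 0.6772 and y* = 3.3862.
Expenditure on y: 8.6·3.3862 = 29.1217; share = 0.9101.

share on y = 0.9101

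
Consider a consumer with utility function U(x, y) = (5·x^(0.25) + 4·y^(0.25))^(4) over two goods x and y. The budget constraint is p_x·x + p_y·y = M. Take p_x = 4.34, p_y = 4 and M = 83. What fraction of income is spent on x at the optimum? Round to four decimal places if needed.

MRS = MU_x/MU_y = (5/4)·(y/x)^(0.75). Set equal to p_x/p_y.
Hence y/x = ((4/5)·p_x/p_y)^(1/(0.75)), i.e. raised to the 4/3 power.
Substitute y = (y/x)·x into the budget: x* = M/(p_x + p_y·(y/x)).
Numerically y/x = 0.827992, so x* = 83/(4.34 + 4·0.827992) = 10.8469 and y* = 0.827992·10.8469 = 8.9811.
Expenditure on x: 4.34·10.8469 = 47.0755; share = 0.5672.

share on x = 0.5672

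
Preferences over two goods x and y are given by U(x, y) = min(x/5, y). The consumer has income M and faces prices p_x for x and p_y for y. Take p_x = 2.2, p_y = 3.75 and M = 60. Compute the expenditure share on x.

share on x = 0.7458

Leontief preferences: the optimum is at the kink where x/5 = y/1, i.e. y = (1/5)·x.
Budget: p_x·x + p_y·(1/5)·x = M, so (5·p_x + p_y)·x = 5·M.
Demand: x*(p_x,p_y,M) = 5·M/(5·p_x + p_y), y* = M/(5·p_x + p_y).
Here 5·2.2 + 3.75 = 14.75, giving x* = 20.339 and y* = 4.0678.
Expenditure on x: 2.2·20.339 = 44.7458; share = 0.7458.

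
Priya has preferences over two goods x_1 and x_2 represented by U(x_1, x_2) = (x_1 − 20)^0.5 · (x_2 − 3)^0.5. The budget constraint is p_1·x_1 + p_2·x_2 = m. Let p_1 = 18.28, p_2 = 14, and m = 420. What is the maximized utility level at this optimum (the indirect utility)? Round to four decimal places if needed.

V = 0.3876

MRS = (x_2−3)/(x_1−20). Tangency with p_1/p_2 gives x_2−3 = (p_1/p_2)·(x_1−20).
Substituting into the budget: x_1* = 20 + 0.5·(m − 20·p_1 − 3·p_2)/p_1, and x_2* = 3 + 0.5·(…)/p_2.
Discretionary income = 420 − 20·18.28 − 3·14 = 12.4; x_1* = 20 + 0.5·12.4/18.28 = 20.3392; x_2* = 3 + 0.5·12.4/14 = 3.4429.
Utility at the optimum: U(20.3392, 3.4429) = 0.3876.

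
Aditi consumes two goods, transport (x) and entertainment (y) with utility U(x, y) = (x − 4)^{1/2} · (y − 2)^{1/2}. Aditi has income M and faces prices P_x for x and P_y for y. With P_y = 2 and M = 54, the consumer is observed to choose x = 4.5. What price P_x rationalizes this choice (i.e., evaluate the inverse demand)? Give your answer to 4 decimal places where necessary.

MRS = (y−2)/(x−4). Tangency with P_x/P_y gives y−2 = (P_x/P_y)·(x−4).
Substituting into the budget: x* = 4 + 0.5·(M − 4·P_x − 2·P_y)/P_x, and y* = 2 + 0.5·(…)/P_y.
Set x* = 4.5 in the demand function and solve for P_x: P_x = 10.

P_x = 10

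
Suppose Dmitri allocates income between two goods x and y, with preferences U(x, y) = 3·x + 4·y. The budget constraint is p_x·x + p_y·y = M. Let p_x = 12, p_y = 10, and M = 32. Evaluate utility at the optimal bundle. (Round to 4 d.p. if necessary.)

y gives more utility per dollar, so spend all income on y: y* = M/p_y, x* = 0.
Numerically: x* = 0, y* = 3.2.
Utility at the optimum: U(0, 3.2) = 12.8.

V = 12.8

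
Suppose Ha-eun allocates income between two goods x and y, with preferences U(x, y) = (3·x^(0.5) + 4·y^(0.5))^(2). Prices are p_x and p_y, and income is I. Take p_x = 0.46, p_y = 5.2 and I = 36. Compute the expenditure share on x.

share on x = 0.8641

MU_x ∝ 3·x^(-0.5), MU_y ∝ 4·y^(-0.5), so MRS = (3/4)·(y/x)^(0.5) = p_x/p_y.
Solve for the ratio: y/x = [(4/3)·p_x/p_y]^(2).
With the ratio pinned down, the budget gives x* = I/(p_x + p_y·(y/x)) and y* = (y/x)·x*.
Numerically y/x = 0.013912, so x* = 36/(0.46 + 5.2·0.013912) = 67.6257 and y* = 0.013912·67.6257 = 0.9408.
Expenditure on x: 0.46·67.6257 = 31.1078; share = 0.8641.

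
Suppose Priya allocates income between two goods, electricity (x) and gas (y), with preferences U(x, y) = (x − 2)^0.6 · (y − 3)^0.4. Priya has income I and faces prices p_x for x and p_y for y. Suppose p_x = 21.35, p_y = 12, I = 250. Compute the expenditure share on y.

share on y = 0.4181

This is Cobb-Douglas in (x−2, y−3): tangency gives 0.6·p_y·(y−3) = 0.4·p_x·(x−2).
After buying the subsistence bundle (2, 3), a share 0.6 of the remaining income goes to x: x* = 2 + 0.6·(I − 2p_x − 3p_y)/p_x.
Discretionary income = 250 − 2·21.35 − 3·12 = 171.3; x* = 2 + 0.6·171.3/21.35 = 6.8141; y* = 3 + 0.4·171.3/12 = 8.71.
Expenditure on y: 12·8.71 = 104.52; share = 0.4181.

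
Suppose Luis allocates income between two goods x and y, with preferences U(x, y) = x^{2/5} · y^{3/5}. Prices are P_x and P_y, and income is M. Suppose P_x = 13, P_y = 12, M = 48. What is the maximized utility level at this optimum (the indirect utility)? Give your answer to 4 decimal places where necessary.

V = 1.9764

The MRS is (2/3)·y/x. Set MRS = P_x/P_y.
Rearranging, P_y·y = (3/2)·P_x·x. Substituting into the budget gives P_x·x·(1 + (3/2)) = M.
Demand: x*(P_x,P_y,M) = 0.4·M/P_x and y* = 0.6·M/P_y.
At P_x=13, P_y=12, M=48: x* = 0.4·48/13 = 1.4769, y* = 2.4.
Utility at the optimum: U(1.4769, 2.4) = 1.9764.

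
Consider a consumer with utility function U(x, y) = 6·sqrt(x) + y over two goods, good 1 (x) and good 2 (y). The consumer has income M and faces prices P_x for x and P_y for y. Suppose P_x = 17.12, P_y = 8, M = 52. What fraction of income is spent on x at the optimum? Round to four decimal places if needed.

Solve: √x = 3·P_y/P_x, so x*(P_x,P_y) = (3·P_y/P_x)², and y* = (M − P_x·x*)/P_y.
Plugging in: x* = (3·8/17.12)² = 1.9652, y* = 2.2944.
Expenditure on x: 17.12·1.9652 = 33.6449; share = 0.647.

share on x = 0.647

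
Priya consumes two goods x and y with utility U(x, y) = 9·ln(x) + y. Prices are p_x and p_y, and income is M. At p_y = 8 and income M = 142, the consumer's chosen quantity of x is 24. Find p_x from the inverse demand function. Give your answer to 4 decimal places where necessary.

Set MRS = p_x/p_y: (9/x)/1 = p_x/p_y.
So x*(p_x,p_y) = 9·p_y/p_x, independent of income; and y* = (M − 9·p_y)/p_y.
Set x* = 24 in the demand function and solve for p_x: p_x = 3.

p_x = 3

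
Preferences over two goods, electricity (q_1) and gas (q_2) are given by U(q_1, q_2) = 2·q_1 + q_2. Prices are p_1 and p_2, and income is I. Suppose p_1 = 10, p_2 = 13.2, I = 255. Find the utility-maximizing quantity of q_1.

q_1* = 25.5

Linear utility — the consumer picks whichever good has higher MU/price: 2/10 = 0.2 vs 1/13.2 = 0.0758.
q_1 gives more utility per dollar, so spend all income on q_1: q_1* = I/p_1, q_2* = 0.
Numerically: q_1* = 25.5, q_2* = 0.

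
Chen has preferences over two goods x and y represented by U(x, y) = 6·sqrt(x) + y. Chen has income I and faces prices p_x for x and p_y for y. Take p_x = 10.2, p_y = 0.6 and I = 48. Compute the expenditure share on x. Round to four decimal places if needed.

share on x = 0.0066

Set MRS = p_x/p_y: 3·x^(−1/2) = p_x/p_y.
Solve: √x = 3·p_y/p_x, so x*(p_x,p_y) = (3·p_y/p_x)², and y* = (I − p_x·x*)/p_y.
Plugging in: x* = (3·0.6/10.2)² = 0.0311, y* = 79.4706.
Expenditure on x: 10.2·0.0311 = 0.3176; share = 0.0066.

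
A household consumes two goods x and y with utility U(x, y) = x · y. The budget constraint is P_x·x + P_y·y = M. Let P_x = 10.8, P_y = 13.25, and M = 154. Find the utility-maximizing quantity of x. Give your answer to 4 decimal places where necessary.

x* = 7.1296

Demand: x*(P_x,P_y,M) = 0.5·M/P_x and y* = 0.5·M/P_y.
At P_x=10.8, P_y=13.25, M=154: x* = 0.5·154/10.8 = 7.1296.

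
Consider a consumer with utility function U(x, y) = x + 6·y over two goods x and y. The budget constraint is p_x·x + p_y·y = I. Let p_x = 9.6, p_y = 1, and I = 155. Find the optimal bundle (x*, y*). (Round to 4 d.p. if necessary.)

Linear utility — the consumer picks whichever good has higher MU/price: 1/9.6 = 0.1042 vs 6/1 = 6.
y gives more utility per dollar, so spend all income on y: y* = I/p_y, x* = 0.
Numerically: x* = 0, y* = 155.

x* = 0, y* = 155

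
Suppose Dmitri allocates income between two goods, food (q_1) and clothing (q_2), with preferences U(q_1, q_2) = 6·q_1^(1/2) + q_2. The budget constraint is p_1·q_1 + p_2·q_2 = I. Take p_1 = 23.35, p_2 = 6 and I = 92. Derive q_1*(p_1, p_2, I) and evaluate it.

Set MRS = p_1/p_2: 3·q_1^(−1/2) = p_1/p_2.
Thus q_1* = (3·p_2/p_1)² — independent of I — with the rest of income spent on q_2.
Plugging in: q_1* = (3·6/23.35)² = 0.5943.

q_1* = 0.5943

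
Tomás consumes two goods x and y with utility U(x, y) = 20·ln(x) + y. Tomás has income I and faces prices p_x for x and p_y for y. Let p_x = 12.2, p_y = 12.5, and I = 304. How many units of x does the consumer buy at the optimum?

x* = 20.4918

Set MRS = p_x/p_y: (20/x)/1 = p_x/p_y.
So x*(p_x,p_y) = 20·p_y/p_x, independent of income; and y* = (I − 20·p_y)/p_y.
At the given prices: x* = 20·12.5/12.2 = 20.4918.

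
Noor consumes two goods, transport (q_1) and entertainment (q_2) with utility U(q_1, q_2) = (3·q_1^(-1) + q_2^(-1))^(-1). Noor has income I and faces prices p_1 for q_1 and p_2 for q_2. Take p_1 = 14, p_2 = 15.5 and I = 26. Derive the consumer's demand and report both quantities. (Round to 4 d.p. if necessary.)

MRS = MU_q_1/MU_q_2 = 3·(q_2/q_1)^(2). Set equal to p_1/p_2.
Hence q_2/q_1 = ((1/3)·p_1/p_2)^(1/(2)), i.e. raised to the 0.5 power.
Substitute q_2 = (q_2/q_1)·q_1 into the budget: q_1* = I/(p_1 + p_2·(q_2/q_1)).
Numerically q_2/q_1 = 0.548703, so q_1* = 26/(14 + 15.5·0.548703) = 1.1553 and q_2* = 0.548703·1.1553 = 0.6339.

q_1* = 1.1553, q_2* = 0.6339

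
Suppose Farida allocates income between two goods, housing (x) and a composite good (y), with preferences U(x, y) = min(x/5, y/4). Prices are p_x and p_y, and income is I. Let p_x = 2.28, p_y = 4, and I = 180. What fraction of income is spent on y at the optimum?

share on y = 0.5839

Leontief preferences: the optimum is at the kink where x/5 = y/4, i.e. y = (4/5)·x.
Budget: p_x·x + p_y·(4/5)·x = I, so (5·p_x + 4·p_y)·x = 5·I.
Demand: x*(p_x,p_y,I) = 5·I/(5·p_x + 4·p_y), y* = 4·I/(5·p_x + 4·p_y).
Here 5·2.28 + 4·4 = 27.4, giving x* = 32.8467 and y* = 26.2774.
Expenditure on y: 4·26.2774 = 105.1095; share = 0.5839.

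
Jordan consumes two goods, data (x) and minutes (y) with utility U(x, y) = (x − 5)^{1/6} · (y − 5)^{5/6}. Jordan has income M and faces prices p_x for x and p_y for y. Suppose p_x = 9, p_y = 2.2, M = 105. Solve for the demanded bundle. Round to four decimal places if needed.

After buying the subsistence bundle (5, 5), a share 1/6 of the remaining income goes to x: x* = 5 + 1/6·(M − 5p_x − 5p_y)/p_x.
Discretionary income = 105 − 5·9 − 5·2.2 = 49; x* = 5 + 1/6·49/9 = 5.9074; y* = 5 + 5/6·49/2.2 = 23.5606.

x* = 5.9074, y* = 23.5606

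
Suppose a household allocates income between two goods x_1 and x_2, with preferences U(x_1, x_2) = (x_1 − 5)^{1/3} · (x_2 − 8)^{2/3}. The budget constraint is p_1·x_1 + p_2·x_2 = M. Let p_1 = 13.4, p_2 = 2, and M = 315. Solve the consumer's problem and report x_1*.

x_1* = 10.7711

MRS = (1/2)·(x_2−8)/(x_1−5). Tangency with p_1/p_2 gives x_2−8 = 2·(p_1/p_2)·(x_1−5).
After buying the subsistence bundle (5, 8), a share 1/3 of the remaining income goes to x_1: x_1* = 5 + 1/3·(M − 5p_1 − 8p_2)/p_1.
Discretionary income = 315 − 5·13.4 − 8·2 = 232; x_1* = 5 + 1/3·232/13.4 = 10.7711.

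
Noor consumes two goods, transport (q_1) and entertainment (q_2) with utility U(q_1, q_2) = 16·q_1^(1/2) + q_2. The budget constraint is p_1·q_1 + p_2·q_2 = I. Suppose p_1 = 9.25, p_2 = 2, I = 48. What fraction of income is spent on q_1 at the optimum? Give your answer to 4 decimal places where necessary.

MU_q_1 = 8/√q_1, MU_q_2 = 1. Tangency: 8/√q_1 = p_1/p_2.
Thus q_1* = (8·p_2/p_1)² — independent of I — with the rest of income spent on q_2.
Plugging in: q_1* = (8·2/9.25)² = 2.992, q_2* = 10.1622.
Expenditure on q_1: 9.25·2.992 = 27.6757; share = 0.5766.

share on q_1 = 0.5766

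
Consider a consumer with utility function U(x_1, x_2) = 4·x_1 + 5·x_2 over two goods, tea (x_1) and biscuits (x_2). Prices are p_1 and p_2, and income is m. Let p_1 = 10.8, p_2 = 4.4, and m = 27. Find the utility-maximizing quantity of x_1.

Perfect substitutes: compare marginal utility per dollar. 4/p_1 vs 5/p_2 → 0.3704 vs 1.1364.
x_2 gives more utility per dollar, so spend all income on x_2: x_2* = m/p_2, x_1* = 0.
Numerically: x_1* = 0, x_2* = 6.1364.

x_1* = 0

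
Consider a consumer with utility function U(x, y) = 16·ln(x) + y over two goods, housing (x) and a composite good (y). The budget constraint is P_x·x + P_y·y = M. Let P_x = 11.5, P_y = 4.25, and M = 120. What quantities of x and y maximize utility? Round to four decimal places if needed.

x* = 5.913, y* = 12.2353

MU_x = 16/x, MU_y = 1. Tangency: 16/x = P_x/P_y.
So x*(P_x,P_y) = 16·P_y/P_x, independent of income; and y* = (M − 16·P_y)/P_y.
At the given prices: x* = 16·4.25/11.5 = 5.913, and y* = 12.2353.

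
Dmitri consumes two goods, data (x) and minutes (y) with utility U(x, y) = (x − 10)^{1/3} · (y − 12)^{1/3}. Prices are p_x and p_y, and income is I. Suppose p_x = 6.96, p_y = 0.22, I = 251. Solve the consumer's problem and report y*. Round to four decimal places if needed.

This is Cobb-Douglas in (x−10, y−12): tangency gives 1/3·p_y·(y−12) = 1/3·p_x·(x−10).
After buying the subsistence bundle (10, 12), a share 0.5 of the remaining income goes to x: x* = 10 + 0.5·(I − 10p_x − 12p_y)/p_x.
Discretionary income = 251 − 10·6.96 − 12·0.22 = 178.76; y* = 12 + 0.5·178.76/0.22 = 418.2727.

y* = 418.2727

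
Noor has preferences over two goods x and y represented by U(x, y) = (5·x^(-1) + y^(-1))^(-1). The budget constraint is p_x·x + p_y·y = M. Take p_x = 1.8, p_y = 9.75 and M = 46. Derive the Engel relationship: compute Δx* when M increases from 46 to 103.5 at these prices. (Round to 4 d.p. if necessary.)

Δx* = 15.6526

MRS = MU_x/MU_y = 5·(y/x)^(2). Set equal to p_x/p_y.
Solve for the ratio: y/x = [(1/5)·p_x/p_y]^(0.5).
With the ratio pinned down, the budget gives x* = M/(p_x + p_y·(y/x)) and y* = (y/x)·x*.
Numerically y/x = 0.192154, so x* = 46/(1.8 + 9.75·0.192154) = 12.5221.
At M' = 103.5: x* = 28.1748. Change: 28.1748 − 12.5221 = 15.6526.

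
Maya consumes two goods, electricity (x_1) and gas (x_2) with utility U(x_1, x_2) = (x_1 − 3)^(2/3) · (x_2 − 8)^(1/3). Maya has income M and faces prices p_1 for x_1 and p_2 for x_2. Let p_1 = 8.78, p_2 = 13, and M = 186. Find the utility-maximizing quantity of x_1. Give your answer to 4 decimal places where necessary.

Let x_1' = x_1−3, x_2' = x_2−8. MRS = 2·x_2'/x_1' = p_1/p_2.
After buying the subsistence bundle (3, 8), a share 2/3 of the remaining income goes to x_1: x_1* = 3 + 2/3·(M − 3p_1 − 8p_2)/p_1.
Discretionary income = 186 − 3·8.78 − 8·13 = 55.66; x_1* = 3 + 2/3·55.66/8.78 = 7.2263.

x_1* = 7.2263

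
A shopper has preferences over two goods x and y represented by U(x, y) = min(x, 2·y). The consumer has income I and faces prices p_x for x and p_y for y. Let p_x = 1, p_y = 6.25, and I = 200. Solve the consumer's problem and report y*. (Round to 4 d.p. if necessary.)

Leontief preferences: the optimum is at the kink where x/2 = y/1, i.e. y = (1/2)·x.
Budget: p_x·x + p_y·(1/2)·x = I, so (2·p_x + p_y)·x = 2·I.
Demand: x*(p_x,p_y,I) = 2·I/(2·p_x + p_y), y* = I/(2·p_x + p_y).
Here 2·1 + 6.25 = 8.25, giving y* = 24.2424.

y* = 24.2424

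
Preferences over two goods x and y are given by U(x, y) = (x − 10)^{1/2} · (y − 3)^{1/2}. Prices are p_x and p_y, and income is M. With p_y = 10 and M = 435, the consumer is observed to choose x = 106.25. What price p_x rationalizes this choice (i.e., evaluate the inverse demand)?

This is Cobb-Douglas in (x−10, y−3): tangency gives 0.5·p_y·(y−3) = 0.5·p_x·(x−10).
After buying the subsistence bundle (10, 3), a share 0.5 of the remaining income goes to x: x* = 10 + 0.5·(M − 10p_x − 3p_y)/p_x.
Set x* = 106.25 in the demand function and solve for p_x: p_x = 2.

p_x = 2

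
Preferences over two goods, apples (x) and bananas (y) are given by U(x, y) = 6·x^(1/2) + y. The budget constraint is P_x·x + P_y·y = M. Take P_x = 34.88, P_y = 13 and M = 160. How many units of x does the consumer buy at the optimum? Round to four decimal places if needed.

Set MRS = P_x/P_y: 3·x^(−1/2) = P_x/P_y.
Thus x* = (3·P_y/P_x)² — independent of M — with the rest of income spent on y.
Plugging in: x* = (3·13/34.88)² = 1.2502.

x* = 1.2502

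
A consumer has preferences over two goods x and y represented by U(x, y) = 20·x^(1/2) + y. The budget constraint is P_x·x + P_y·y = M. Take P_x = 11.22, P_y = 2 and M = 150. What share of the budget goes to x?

share on x = 0.2377

Utility is quasi-linear in y; the FOC for x is 10/√x = P_x/P_y.
Thus x* = (10·P_y/P_x)² — independent of M — with the rest of income spent on y.
Plugging in: x* = (10·2/11.22)² = 3.1774, y* = 57.1747.
Expenditure on x: 11.22·3.1774 = 35.6506; share = 0.2377.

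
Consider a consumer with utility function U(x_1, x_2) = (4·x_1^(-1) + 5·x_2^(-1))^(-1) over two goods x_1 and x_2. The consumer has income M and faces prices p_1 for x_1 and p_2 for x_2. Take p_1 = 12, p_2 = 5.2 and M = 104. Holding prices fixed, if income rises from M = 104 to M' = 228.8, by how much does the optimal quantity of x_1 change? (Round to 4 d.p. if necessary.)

MU_x_1 ∝ 4·x_1^(-2), MU_x_2 ∝ 5·x_2^(-2), so MRS = (4/5)·(x_2/x_1)^(2) = p_1/p_2.
Hence x_2/x_1 = ((5/4)·p_1/p_2)^(1/(2)), i.e. raised to the 0.5 power.
Substitute x_2 = (x_2/x_1)·x_1 into the budget: x_1* = M/(p_1 + p_2·(x_2/x_1)).
Numerically x_2/x_1 = 1.698416, so x_1* = 104/(12 + 5.2·1.698416) = 4.9924.
At M' = 228.8: x_1* = 10.9832. Change: 10.9832 − 4.9924 = 5.9909.

Δx_1* = 5.9909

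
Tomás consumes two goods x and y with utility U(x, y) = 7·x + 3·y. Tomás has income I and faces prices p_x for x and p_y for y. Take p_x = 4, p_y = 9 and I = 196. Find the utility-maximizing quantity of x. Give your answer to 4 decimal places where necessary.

x* = 49

x gives more utility per dollar, so spend all income on x: x* = I/p_x, y* = 0.
Numerically: x* = 49, y* = 0.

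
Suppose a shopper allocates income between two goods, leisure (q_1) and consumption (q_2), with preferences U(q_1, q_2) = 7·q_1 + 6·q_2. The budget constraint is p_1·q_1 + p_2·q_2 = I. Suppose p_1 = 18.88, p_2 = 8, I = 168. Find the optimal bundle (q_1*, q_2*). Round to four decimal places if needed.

Linear utility — the consumer picks whichever good has higher MU/price: 7/18.88 = 0.3708 vs 6/8 = 0.75.
q_2 gives more utility per dollar, so spend all income on q_2: q_2* = I/p_2, q_1* = 0.
Numerically: q_1* = 0, q_2* = 21.

q_1* = 0, q_2* = 21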